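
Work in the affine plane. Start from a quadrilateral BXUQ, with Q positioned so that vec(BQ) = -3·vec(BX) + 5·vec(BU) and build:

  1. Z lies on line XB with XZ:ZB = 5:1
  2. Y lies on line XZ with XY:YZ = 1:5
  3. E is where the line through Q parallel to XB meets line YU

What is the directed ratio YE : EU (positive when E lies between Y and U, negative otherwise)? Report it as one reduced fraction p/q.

Work in coordinates with B = (0, 0), X = (1, 0), U = (0, 1), Q = (-3, 5).
1. Z lies on line XB with XZ:ZB = 5:1 ⇒ Z = (1/6, 0)
2. Y lies on line XZ with XY:YZ = 1:5 ⇒ Y = (31/36, 0)
3. E is where the line through Q parallel to XB meets line YU ⇒ E = (-31/9, 5)
E = Y + t·(U−Y) with t = 5, so YE:EU = t:(1−t) = 5:-4

YE:EU = -5/4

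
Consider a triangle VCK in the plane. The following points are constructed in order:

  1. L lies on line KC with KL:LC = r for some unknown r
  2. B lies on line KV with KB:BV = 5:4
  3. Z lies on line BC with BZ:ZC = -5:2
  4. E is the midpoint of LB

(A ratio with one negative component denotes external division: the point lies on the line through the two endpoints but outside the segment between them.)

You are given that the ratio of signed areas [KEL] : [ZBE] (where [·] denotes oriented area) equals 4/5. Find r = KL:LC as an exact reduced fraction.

r = -4/3

Set V = (0, 0), C = (1, 0), K = (0, 1); any affine frame gives the same invariant.
1. With KL:LC = r, write λ = r/(r+1) so L = K + λ·(C−K); L is affine-linear in λ
2. B lies on line KV with KB:BV = 5:4 ⇒ B = (0, 4/9)
3. Z lies on line BC with BZ:ZC = -5:2 ⇒ Z = (5/3, -8/27)
4. E is the midpoint of LB ⇒ E is an affine combination of earlier points and hence also affine-linear in λ
Every point depending on L is an affine combination of L and λ-independent points, so each such coordinate is linear in λ; the λ² term in each signed area is a multiple of (C−K)×(C−K) = 0, so 2·[KEL] and 2·[ZBE] are each linear in λ. Evaluating at λ=0 and λ=1:
  2·[KEL] = 5/18·λ,   2·[ZBE] = 25/54·λ − 25/54
So [KEL]:[ZBE] = (5/18·λ) / (25/54·λ − 25/54). Setting this equal to 4/5:
  5/18·λ = 4/5·(25/54·λ − 25/54)  ⇒  λ = 4
Then r = λ/(1−λ) = (4)/(-3) = -4/3. Check: with r = -4/3, L = (4, -3) and [KEL]:[ZBE] = 4/5 as required.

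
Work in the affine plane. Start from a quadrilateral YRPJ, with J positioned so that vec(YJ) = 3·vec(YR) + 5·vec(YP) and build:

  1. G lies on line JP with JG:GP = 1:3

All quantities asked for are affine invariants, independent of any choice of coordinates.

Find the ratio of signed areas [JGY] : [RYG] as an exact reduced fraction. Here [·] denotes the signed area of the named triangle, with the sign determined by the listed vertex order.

Work in coordinates with Y = (0, 0), R = (1, 0), P = (0, 1), J = (3, 5).
1. G lies on line JP with JG:GP = 1:3 ⇒ G = (9/4, 4)
2·[JGY] = 3/4, 2·[RYG] = -4
[JGY]:[RYG] = 3/4:-4 = -3/16

[JGY]:[RYG] = -3/16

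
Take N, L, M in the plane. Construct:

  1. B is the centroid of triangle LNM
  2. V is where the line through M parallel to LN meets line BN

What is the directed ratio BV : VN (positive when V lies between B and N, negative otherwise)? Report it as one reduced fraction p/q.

BV:VN = -2/3

Assign N = (0, 0), L = (1, 0), M = (0, 1) — the answer is frame-independent, so this choice is without loss of generality.
1. B is the centroid of triangle LNM ⇒ B = (1/3, 1/3)
2. V is where the line through M parallel to LN meets line BN ⇒ V = (1, 1)
V = B + t·(N−B) with t = -2, so BV:VN = t:(1−t) = -2:3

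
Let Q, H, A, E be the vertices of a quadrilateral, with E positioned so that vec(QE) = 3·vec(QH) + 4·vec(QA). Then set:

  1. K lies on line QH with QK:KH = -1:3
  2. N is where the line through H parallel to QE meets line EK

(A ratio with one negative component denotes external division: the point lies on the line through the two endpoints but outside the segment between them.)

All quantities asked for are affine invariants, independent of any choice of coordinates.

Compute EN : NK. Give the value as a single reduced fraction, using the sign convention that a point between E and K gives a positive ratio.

Work in coordinates with Q = (0, 0), H = (1, 0), A = (0, 1), E = (3, 4).
1. K lies on line QH with QK:KH = -1:3 ⇒ K = (-1/2, 0)
2. N is where the line through H parallel to QE meets line EK ⇒ N = (10, 12)
N = E + t·(K−E) with t = -2, so EN:NK = t:(1−t) = -2:3

EN:NK = -2/3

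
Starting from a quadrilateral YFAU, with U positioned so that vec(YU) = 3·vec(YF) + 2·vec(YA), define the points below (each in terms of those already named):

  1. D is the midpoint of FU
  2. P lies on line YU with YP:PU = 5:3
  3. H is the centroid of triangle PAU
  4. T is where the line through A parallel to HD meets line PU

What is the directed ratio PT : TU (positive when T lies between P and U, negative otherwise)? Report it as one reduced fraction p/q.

Assign Y = (0, 0), F = (1, 0), A = (0, 1), U = (3, 2) — the answer is frame-independent, so this choice is without loss of generality.
1. D is the midpoint of FU ⇒ D = (2, 1)
2. P lies on line YU with YP:PU = 5:3 ⇒ P = (15/8, 5/4)
3. H is the centroid of triangle PAU ⇒ H = (13/8, 17/12)
4. T is where the line through A parallel to HD meets line PU ⇒ T = (9/16, 3/8)
T = P + t·(U−P) with t = -7/6, so PT:TU = t:(1−t) = -7/6:13/6

PT:TU = -7/13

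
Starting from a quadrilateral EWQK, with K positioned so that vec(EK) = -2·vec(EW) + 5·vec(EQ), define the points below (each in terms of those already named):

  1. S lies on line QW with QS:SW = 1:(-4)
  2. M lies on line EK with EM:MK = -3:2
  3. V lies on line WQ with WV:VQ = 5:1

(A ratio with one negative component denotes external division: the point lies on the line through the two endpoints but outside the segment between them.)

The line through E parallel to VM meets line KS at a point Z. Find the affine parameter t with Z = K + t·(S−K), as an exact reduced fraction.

Work in coordinates with E = (0, 0), W = (1, 0), Q = (0, 1), K = (-2, 5).
1. S lies on line QW with QS:SW = 1:(-4) ⇒ S = (-1/3, 4/3)
2. M lies on line EK with EM:MK = -3:2 ⇒ M = (-6, 15)
3. V lies on line WQ with WV:VQ = 5:1 ⇒ V = (1/6, 5/6)
through E parallel to VM: direction (-37/6, 85/6); meets KS at Z = (-37/6, 85/6)
Z = K + t·(S−K) with t = -5/2

t = -5/2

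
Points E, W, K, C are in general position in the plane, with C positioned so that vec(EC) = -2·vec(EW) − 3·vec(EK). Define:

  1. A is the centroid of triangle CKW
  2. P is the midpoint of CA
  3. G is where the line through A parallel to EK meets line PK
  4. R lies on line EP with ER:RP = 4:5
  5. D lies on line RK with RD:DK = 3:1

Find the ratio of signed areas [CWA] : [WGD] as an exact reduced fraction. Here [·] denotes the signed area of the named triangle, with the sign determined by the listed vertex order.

Choose coordinates E = (0, 0), W = (1, 0), K = (0, 1), C = (-2, -3).
1. A is the centroid of triangle CKW ⇒ A = (-1/3, -2/3)
2. P is the midpoint of CA ⇒ P = (-7/6, -11/6)
3. G is where the line through A parallel to EK meets line PK ⇒ G = (-1/3, 4/21)
4. R lies on line EP with ER:RP = 4:5 ⇒ R = (-14/27, -22/27)
5. D lies on line RK with RD:DK = 3:1 ⇒ D = (-7/54, 59/108)
2·[CWA] = 2, 2·[WGD] = -97/189
[CWA]:[WGD] = 2:-97/189 = -378/97

[CWA]:[WGD] = -378/97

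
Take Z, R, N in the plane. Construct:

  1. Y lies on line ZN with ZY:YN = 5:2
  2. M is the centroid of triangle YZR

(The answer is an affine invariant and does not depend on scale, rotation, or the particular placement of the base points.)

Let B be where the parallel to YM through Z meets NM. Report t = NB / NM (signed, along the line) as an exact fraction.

t = 7/2

Assign Z = (0, 0), R = (1, 0), N = (0, 1) — the answer is frame-independent, so this choice is without loss of generality.
1. Y lies on line ZN with ZY:YN = 5:2 ⇒ Y = (0, 5/7)
2. M is the centroid of triangle YZR ⇒ M = (1/3, 5/21)
through Z parallel to YM: direction (1/3, -10/21); meets NM at B = (7/6, -5/3)
B = N + t·(M−N) with t = 7/2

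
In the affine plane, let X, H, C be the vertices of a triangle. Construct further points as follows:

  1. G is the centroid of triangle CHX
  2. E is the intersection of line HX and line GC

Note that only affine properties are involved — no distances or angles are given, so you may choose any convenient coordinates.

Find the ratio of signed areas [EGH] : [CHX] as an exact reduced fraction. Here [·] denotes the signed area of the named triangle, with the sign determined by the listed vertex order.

Work in coordinates with X = (0, 0), H = (1, 0), C = (0, 1).
1. G is the centroid of triangle CHX ⇒ G = (1/3, 1/3)
2. E is the intersection of line HX and line GC ⇒ E = (1/2, 0)
2·[EGH] = -1/6, 2·[CHX] = -1
[EGH]:[CHX] = -1/6:-1 = 1/6

[EGH]:[CHX] = 1/6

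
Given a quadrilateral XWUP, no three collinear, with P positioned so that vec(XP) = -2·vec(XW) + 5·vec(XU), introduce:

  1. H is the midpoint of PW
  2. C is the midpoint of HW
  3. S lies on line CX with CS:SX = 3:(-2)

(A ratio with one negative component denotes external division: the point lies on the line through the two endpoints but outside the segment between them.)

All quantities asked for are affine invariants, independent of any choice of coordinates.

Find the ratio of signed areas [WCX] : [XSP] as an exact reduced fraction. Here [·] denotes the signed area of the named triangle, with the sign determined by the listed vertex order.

Assign X = (0, 0), W = (1, 0), U = (0, 1), P = (-2, 5) — the answer is frame-independent, so this choice is without loss of generality.
1. H is the midpoint of PW ⇒ H = (-1/2, 5/2)
2. C is the midpoint of HW ⇒ C = (1/4, 5/4)
3. S lies on line CX with CS:SX = 3:(-2) ⇒ S = (-1/2, -5/2)
2·[WCX] = 5/4, 2·[XSP] = -15/2
[WCX]:[XSP] = 5/4:-15/2 = -1/6

[WCX]:[XSP] = -1/6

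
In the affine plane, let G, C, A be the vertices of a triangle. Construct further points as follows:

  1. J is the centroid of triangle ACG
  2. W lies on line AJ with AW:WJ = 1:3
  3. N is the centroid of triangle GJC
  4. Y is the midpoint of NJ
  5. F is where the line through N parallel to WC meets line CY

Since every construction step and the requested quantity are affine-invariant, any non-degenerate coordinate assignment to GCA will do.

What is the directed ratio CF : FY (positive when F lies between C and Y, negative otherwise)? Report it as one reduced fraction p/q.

CF:FY = -13/2

Work in coordinates with G = (0, 0), C = (1, 0), A = (0, 1).
1. J is the centroid of triangle ACG ⇒ J = (1/3, 1/3)
2. W lies on line AJ with AW:WJ = 1:3 ⇒ W = (1/12, 5/6)
3. N is the centroid of triangle GJC ⇒ N = (4/9, 1/9)
4. Y is the midpoint of NJ ⇒ Y = (7/18, 2/9)
5. F is where the line through N parallel to WC meets line CY ⇒ F = (5/18, 26/99)
F = C + t·(Y−C) with t = 13/11, so CF:FY = t:(1−t) = 13/11:-2/11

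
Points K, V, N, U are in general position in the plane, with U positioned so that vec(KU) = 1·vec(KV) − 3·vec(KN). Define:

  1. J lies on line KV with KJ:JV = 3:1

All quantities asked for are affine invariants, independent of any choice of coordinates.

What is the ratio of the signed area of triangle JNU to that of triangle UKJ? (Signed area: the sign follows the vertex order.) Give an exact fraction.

[JNU]:[UKJ] = -8/9

Set K = (0, 0), V = (1, 0), N = (0, 1), U = (1, -3); any affine frame gives the same invariant.
1. J lies on line KV with KJ:JV = 3:1 ⇒ J = (3/4, 0)
2·[JNU] = 2, 2·[UKJ] = -9/4
[JNU]:[UKJ] = 2:-9/4 = -8/9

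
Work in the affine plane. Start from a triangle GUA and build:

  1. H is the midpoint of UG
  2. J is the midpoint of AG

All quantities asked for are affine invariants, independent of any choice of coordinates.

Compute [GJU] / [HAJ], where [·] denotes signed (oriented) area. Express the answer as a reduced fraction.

Assign G = (0, 0), U = (1, 0), A = (0, 1) — the answer is frame-independent, so this choice is without loss of generality.
1. H is the midpoint of UG ⇒ H = (1/2, 0)
2. J is the midpoint of AG ⇒ J = (0, 1/2)
2·[GJU] = -1/2, 2·[HAJ] = 1/4
[GJU]:[HAJ] = -1/2:1/4 = -2

[GJU]:[HAJ] = -2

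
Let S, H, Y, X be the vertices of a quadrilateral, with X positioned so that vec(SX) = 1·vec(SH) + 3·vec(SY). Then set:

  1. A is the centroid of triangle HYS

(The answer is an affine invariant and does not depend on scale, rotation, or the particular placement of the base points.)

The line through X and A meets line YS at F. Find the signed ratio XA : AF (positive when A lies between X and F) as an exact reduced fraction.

Assign S = (0, 0), H = (1, 0), Y = (0, 1), X = (1, 3) — the answer is frame-independent, so this choice is without loss of generality.
1. A is the centroid of triangle HYS ⇒ A = (1/3, 1/3)
line XA meets YS at F = (0, -1)
A = X + t·(F−X) with t = 2/3, so XA:AF = 2/3:1/3

XA:AF = 2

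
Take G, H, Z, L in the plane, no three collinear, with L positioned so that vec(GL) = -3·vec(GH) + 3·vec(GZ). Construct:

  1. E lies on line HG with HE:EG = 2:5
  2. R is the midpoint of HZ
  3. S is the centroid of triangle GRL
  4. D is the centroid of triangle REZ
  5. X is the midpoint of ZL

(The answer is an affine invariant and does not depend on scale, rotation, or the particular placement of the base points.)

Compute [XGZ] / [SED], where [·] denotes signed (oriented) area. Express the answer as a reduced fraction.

[XGZ]:[SED] = 189/52

Set G = (0, 0), H = (1, 0), Z = (0, 1), L = (-3, 3); any affine frame gives the same invariant.
1. E lies on line HG with HE:EG = 2:5 ⇒ E = (5/7, 0)
2. R is the midpoint of HZ ⇒ R = (1/2, 1/2)
3. S is the centroid of triangle GRL ⇒ S = (-5/6, 7/6)
4. D is the centroid of triangle REZ ⇒ D = (17/42, 1/2)
5. X is the midpoint of ZL ⇒ X = (-3/2, 2)
2·[XGZ] = 3/2, 2·[SED] = 26/63
[XGZ]:[SED] = 3/2:26/63 = 189/52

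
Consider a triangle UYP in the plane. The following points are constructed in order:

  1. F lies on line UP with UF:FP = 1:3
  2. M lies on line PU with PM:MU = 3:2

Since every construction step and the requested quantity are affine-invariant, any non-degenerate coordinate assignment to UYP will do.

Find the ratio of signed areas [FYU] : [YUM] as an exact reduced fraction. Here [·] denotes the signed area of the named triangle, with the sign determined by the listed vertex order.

[FYU]:[YUM] = 5/8

Choose coordinates U = (0, 0), Y = (1, 0), P = (0, 1).
1. F lies on line UP with UF:FP = 1:3 ⇒ F = (0, 1/4)
2. M lies on line PU with PM:MU = 3:2 ⇒ M = (0, 2/5)
2·[FYU] = -1/4, 2·[YUM] = -2/5
[FYU]:[YUM] = -1/4:-2/5 = 5/8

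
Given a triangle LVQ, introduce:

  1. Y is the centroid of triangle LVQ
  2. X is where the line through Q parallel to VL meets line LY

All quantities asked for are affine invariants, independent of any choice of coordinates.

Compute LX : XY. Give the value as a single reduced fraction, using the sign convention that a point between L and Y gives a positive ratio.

LX:XY = -3/2

Assign L = (0, 0), V = (1, 0), Q = (0, 1) — the answer is frame-independent, so this choice is without loss of generality.
1. Y is the centroid of triangle LVQ ⇒ Y = (1/3, 1/3)
2. X is where the line through Q parallel to VL meets line LY ⇒ X = (1, 1)
X = L + t·(Y−L) with t = 3, so LX:XY = t:(1−t) = 3:-2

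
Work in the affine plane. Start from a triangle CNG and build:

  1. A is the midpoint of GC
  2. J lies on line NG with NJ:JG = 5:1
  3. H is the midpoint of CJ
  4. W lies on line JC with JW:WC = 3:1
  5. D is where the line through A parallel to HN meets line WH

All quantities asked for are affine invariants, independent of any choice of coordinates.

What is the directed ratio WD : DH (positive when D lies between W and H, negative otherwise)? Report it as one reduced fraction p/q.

Choose coordinates C = (0, 0), N = (1, 0), G = (0, 1).
1. A is the midpoint of GC ⇒ A = (0, 1/2)
2. J lies on line NG with NJ:JG = 5:1 ⇒ J = (1/6, 5/6)
3. H is the midpoint of CJ ⇒ H = (1/12, 5/12)
4. W lies on line JC with JW:WC = 3:1 ⇒ W = (1/24, 5/24)
5. D is where the line through A parallel to HN meets line WH ⇒ D = (11/120, 11/24)
D = W + t·(H−W) with t = 6/5, so WD:DH = t:(1−t) = 6/5:-1/5

WD:DH = -6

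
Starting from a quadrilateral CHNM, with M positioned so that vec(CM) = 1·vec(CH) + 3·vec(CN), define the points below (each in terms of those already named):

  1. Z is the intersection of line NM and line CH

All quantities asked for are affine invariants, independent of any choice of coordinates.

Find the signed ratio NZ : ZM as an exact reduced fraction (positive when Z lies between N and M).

Work in coordinates with C = (0, 0), H = (1, 0), N = (0, 1), M = (1, 3).
1. Z is the intersection of line NM and line CH ⇒ Z = (-1/2, 0)
Z = N + t·(M−N) with t = -1/2, so NZ:ZM = t:(1−t) = -1/2:3/2

NZ:ZM = -1/3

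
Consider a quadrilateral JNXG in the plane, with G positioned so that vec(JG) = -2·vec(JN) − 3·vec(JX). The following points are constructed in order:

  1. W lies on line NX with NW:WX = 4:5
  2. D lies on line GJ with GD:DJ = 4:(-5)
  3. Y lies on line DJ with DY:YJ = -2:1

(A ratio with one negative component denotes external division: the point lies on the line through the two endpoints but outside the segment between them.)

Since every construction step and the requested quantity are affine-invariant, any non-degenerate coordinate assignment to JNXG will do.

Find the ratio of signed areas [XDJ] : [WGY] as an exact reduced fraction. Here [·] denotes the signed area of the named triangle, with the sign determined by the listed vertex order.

[XDJ]:[WGY] = -15/7

Set J = (0, 0), N = (1, 0), X = (0, 1), G = (-2, -3); any affine frame gives the same invariant.
1. W lies on line NX with NW:WX = 4:5 ⇒ W = (5/9, 4/9)
2. D lies on line GJ with GD:DJ = 4:(-5) ⇒ D = (-10, -15)
3. Y lies on line DJ with DY:YJ = -2:1 ⇒ Y = (10, 15)
2·[XDJ] = 10, 2·[WGY] = -14/3
[XDJ]:[WGY] = 10:-14/3 = -15/7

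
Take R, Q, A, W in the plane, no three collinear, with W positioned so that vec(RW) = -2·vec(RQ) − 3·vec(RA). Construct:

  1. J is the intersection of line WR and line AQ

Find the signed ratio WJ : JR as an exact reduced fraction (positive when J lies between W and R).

Work in coordinates with R = (0, 0), Q = (1, 0), A = (0, 1), W = (-2, -3).
1. J is the intersection of line WR and line AQ ⇒ J = (2/5, 3/5)
J = W + t·(R−W) with t = 6/5, so WJ:JR = t:(1−t) = 6/5:-1/5

WJ:JR = -6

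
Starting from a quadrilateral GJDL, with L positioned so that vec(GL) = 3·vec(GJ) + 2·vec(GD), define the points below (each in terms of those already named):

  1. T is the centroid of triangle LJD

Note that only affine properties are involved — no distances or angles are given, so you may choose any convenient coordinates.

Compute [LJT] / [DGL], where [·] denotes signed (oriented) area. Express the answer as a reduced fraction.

[LJT]:[DGL] = -4/9

Work in coordinates with G = (0, 0), J = (1, 0), D = (0, 1), L = (3, 2).
1. T is the centroid of triangle LJD ⇒ T = (4/3, 1)
2·[LJT] = -4/3, 2·[DGL] = 3
[LJT]:[DGL] = -4/3:3 = -4/9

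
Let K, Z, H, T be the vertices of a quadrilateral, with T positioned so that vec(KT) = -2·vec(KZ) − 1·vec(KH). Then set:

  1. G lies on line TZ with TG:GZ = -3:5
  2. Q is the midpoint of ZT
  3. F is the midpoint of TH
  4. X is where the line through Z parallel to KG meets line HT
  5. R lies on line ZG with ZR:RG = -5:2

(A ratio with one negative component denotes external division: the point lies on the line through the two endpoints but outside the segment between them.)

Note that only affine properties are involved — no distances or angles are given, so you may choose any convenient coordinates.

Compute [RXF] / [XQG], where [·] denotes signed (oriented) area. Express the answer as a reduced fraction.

Assign K = (0, 0), Z = (1, 0), H = (0, 1), T = (-2, -1) — the answer is frame-independent, so this choice is without loss of generality.
1. G lies on line TZ with TG:GZ = -3:5 ⇒ G = (-13/2, -5/2)
2. Q is the midpoint of ZT ⇒ Q = (-1/2, -1/2)
3. F is the midpoint of TH ⇒ F = (-1, 0)
4. X is where the line through Z parallel to KG meets line HT ⇒ X = (-9/4, -5/4)
5. R lies on line ZG with ZR:RG = -5:2 ⇒ R = (-23/2, -25/6)
2·[RXF] = 95/12, 2·[XQG] = 1
[RXF]:[XQG] = 95/12:1 = 95/12

[RXF]:[XQG] = 95/12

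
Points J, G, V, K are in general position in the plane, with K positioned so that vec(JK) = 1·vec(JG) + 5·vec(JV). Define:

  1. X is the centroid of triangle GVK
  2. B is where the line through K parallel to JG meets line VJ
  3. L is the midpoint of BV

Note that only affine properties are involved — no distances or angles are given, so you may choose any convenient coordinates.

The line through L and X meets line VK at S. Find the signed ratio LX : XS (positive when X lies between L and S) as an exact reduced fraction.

Assign J = (0, 0), G = (1, 0), V = (0, 1), K = (1, 5) — the answer is frame-independent, so this choice is without loss of generality.
1. X is the centroid of triangle GVK ⇒ X = (2/3, 2)
2. B is where the line through K parallel to JG meets line VJ ⇒ B = (0, 5)
3. L is the midpoint of BV ⇒ L = (0, 3)
line LX meets VK at S = (4/11, 27/11)
X = L + t·(S−L) with t = 11/6, so LX:XS = 11/6:-5/6

LX:XS = -11/5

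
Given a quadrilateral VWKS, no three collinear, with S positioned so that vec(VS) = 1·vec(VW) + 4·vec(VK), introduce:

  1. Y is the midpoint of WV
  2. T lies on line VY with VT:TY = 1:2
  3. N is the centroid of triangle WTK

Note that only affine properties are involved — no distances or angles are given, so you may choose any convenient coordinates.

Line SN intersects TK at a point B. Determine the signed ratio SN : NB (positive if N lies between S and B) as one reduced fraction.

Work in coordinates with V = (0, 0), W = (1, 0), K = (0, 1), S = (1, 4).
1. Y is the midpoint of WV ⇒ Y = (1/2, 0)
2. T lies on line VY with VT:TY = 1:2 ⇒ T = (1/6, 0)
3. N is the centroid of triangle WTK ⇒ N = (7/18, 1/3)
line SN meets TK at B = (1/4, -1/2)
N = S + t·(B−S) with t = 22/27, so SN:NB = 22/27:5/27

SN:NB = 22/5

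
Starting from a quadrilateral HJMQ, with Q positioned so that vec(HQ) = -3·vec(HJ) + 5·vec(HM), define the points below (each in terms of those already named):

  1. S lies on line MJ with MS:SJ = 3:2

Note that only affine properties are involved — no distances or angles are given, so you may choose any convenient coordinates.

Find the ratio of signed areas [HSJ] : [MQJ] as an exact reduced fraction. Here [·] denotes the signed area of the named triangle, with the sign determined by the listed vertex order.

[HSJ]:[MQJ] = 2/5

Set H = (0, 0), J = (1, 0), M = (0, 1), Q = (-3, 5); any affine frame gives the same invariant.
1. S lies on line MJ with MS:SJ = 3:2 ⇒ S = (3/5, 2/5)
2·[HSJ] = -2/5, 2·[MQJ] = -1
[HSJ]:[MQJ] = -2/5:-1 = 2/5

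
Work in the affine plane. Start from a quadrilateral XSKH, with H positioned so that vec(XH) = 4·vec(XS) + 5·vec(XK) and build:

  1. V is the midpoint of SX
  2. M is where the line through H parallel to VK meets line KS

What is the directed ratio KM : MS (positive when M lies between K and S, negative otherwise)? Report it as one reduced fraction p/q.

KM:MS = -12/11

Set X = (0, 0), S = (1, 0), K = (0, 1), H = (4, 5); any affine frame gives the same invariant.
1. V is the midpoint of SX ⇒ V = (1/2, 0)
2. M is where the line through H parallel to VK meets line KS ⇒ M = (12, -11)
M = K + t·(S−K) with t = 12, so KM:MS = t:(1−t) = 12:-11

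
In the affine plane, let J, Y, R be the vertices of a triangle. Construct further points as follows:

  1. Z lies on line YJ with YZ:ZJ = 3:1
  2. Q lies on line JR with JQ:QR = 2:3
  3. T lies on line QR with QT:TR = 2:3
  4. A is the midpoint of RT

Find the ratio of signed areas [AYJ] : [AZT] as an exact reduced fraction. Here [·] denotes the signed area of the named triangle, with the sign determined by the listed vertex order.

[AYJ]:[AZT] = 164/9

Choose coordinates J = (0, 0), Y = (1, 0), R = (0, 1).
1. Z lies on line YJ with YZ:ZJ = 3:1 ⇒ Z = (1/4, 0)
2. Q lies on line JR with JQ:QR = 2:3 ⇒ Q = (0, 2/5)
3. T lies on line QR with QT:TR = 2:3 ⇒ T = (0, 16/25)
4. A is the midpoint of RT ⇒ A = (0, 41/50)
2·[AYJ] = -41/50, 2·[AZT] = -9/200
[AYJ]:[AZT] = -41/50:-9/200 = 164/9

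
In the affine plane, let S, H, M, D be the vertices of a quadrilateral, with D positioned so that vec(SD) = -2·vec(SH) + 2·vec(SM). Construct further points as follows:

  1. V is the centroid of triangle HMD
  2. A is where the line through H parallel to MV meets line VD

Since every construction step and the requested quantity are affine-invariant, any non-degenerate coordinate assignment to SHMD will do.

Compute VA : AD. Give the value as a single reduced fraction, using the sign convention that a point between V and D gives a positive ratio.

Assign S = (0, 0), H = (1, 0), M = (0, 1), D = (-2, 2) — the answer is frame-independent, so this choice is without loss of generality.
1. V is the centroid of triangle HMD ⇒ V = (-1/3, 1)
2. A is where the line through H parallel to MV meets line VD ⇒ A = (4/3, 0)
A = V + t·(D−V) with t = -1, so VA:AD = t:(1−t) = -1:2

VA:AD = -1/2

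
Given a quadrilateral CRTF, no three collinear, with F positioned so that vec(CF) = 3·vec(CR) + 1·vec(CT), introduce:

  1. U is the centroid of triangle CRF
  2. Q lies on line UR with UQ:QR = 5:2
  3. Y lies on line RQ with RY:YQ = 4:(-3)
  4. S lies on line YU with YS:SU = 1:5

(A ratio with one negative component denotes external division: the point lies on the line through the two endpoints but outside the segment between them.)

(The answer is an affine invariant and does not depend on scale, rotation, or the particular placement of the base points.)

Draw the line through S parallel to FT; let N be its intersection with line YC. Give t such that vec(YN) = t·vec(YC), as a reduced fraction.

t = 1/48

Work in coordinates with C = (0, 0), R = (1, 0), T = (0, 1), F = (3, 1).
1. U is the centroid of triangle CRF ⇒ U = (4/3, 1/3)
2. Q lies on line UR with UQ:QR = 5:2 ⇒ Q = (23/21, 2/21)
3. Y lies on line RQ with RY:YQ = 4:(-3) ⇒ Y = (29/21, 8/21)
4. S lies on line YU with YS:SU = 1:5 ⇒ S = (173/126, 47/126)
through S parallel to FT: direction (-3, 0); meets YC at N = (1363/1008, 47/126)
N = Y + t·(C−Y) with t = 1/48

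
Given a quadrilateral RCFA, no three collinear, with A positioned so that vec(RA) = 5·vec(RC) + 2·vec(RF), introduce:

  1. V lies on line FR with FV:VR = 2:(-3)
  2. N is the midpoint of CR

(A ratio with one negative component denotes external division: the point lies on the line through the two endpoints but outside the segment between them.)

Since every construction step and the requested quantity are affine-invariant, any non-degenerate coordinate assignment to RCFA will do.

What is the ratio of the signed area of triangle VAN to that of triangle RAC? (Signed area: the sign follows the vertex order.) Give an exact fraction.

[VAN]:[RAC] = 29/4

Assign R = (0, 0), C = (1, 0), F = (0, 1), A = (5, 2) — the answer is frame-independent, so this choice is without loss of generality.
1. V lies on line FR with FV:VR = 2:(-3) ⇒ V = (0, 3)
2. N is the midpoint of CR ⇒ N = (1/2, 0)
2·[VAN] = -29/2, 2·[RAC] = -2
[VAN]:[RAC] = -29/2:-2 = 29/4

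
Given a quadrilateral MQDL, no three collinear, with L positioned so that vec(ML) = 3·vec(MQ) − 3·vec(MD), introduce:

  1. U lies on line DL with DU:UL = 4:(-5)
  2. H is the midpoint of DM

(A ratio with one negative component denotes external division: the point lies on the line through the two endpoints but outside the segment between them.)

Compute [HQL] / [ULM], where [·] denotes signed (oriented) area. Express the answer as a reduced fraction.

Assign M = (0, 0), Q = (1, 0), D = (0, 1), L = (3, -3) — the answer is frame-independent, so this choice is without loss of generality.
1. U lies on line DL with DU:UL = 4:(-5) ⇒ U = (-12, 17)
2. H is the midpoint of DM ⇒ H = (0, 1/2)
2·[HQL] = -2, 2·[ULM] = -15
[HQL]:[ULM] = -2:-15 = 2/15

[HQL]:[ULM] = 2/15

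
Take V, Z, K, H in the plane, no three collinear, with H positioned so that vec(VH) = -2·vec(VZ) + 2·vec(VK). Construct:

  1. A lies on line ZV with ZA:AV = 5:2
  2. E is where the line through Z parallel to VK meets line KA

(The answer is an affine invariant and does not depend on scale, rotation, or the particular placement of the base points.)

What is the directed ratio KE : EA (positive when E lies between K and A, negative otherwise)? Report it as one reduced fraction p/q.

KE:EA = -7/5

Assign V = (0, 0), Z = (1, 0), K = (0, 1), H = (-2, 2) — the answer is frame-independent, so this choice is without loss of generality.
1. A lies on line ZV with ZA:AV = 5:2 ⇒ A = (2/7, 0)
2. E is where the line through Z parallel to VK meets line KA ⇒ E = (1, -5/2)
E = K + t·(A−K) with t = 7/2, so KE:EA = t:(1−t) = 7/2:-5/2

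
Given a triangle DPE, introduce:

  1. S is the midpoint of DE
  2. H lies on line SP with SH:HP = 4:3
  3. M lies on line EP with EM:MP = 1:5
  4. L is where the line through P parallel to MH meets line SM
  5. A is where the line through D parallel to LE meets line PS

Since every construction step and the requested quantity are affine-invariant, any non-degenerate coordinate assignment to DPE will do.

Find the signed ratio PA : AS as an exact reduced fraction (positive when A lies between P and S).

PA:AS = 4/7

Choose coordinates D = (0, 0), P = (1, 0), E = (0, 1).
1. S is the midpoint of DE ⇒ S = (0, 1/2)
2. H lies on line SP with SH:HP = 4:3 ⇒ H = (4/7, 3/14)
3. M lies on line EP with EM:MP = 1:5 ⇒ M = (1/6, 5/6)
4. L is where the line through P parallel to MH meets line SM ⇒ L = (7/24, 13/12)
5. A is where the line through D parallel to LE meets line PS ⇒ A = (7/11, 2/11)
A = P + t·(S−P) with t = 4/11, so PA:AS = t:(1−t) = 4/11:7/11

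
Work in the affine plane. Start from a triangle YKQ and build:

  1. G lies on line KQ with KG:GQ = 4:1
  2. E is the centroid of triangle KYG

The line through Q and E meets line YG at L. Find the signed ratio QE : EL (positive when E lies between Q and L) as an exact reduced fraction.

QE:EL = -7/4

Work in coordinates with Y = (0, 0), K = (1, 0), Q = (0, 1).
1. G lies on line KQ with KG:GQ = 4:1 ⇒ G = (1/5, 4/5)
2. E is the centroid of triangle KYG ⇒ E = (2/5, 4/15)
line QE meets YG at L = (6/35, 24/35)
E = Q + t·(L−Q) with t = 7/3, so QE:EL = 7/3:-4/3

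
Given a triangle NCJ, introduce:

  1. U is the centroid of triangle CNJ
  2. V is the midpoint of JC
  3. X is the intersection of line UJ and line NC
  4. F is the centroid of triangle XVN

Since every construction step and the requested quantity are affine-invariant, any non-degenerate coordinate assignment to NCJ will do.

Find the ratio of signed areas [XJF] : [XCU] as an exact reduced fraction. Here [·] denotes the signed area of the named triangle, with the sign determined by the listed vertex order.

[XJF]:[XCU] = 1/2

Assign N = (0, 0), C = (1, 0), J = (0, 1) — the answer is frame-independent, so this choice is without loss of generality.
1. U is the centroid of triangle CNJ ⇒ U = (1/3, 1/3)
2. V is the midpoint of JC ⇒ V = (1/2, 1/2)
3. X is the intersection of line UJ and line NC ⇒ X = (1/2, 0)
4. F is the centroid of triangle XVN ⇒ F = (1/3, 1/6)
2·[XJF] = 1/12, 2·[XCU] = 1/6
[XJF]:[XCU] = 1/12:1/6 = 1/2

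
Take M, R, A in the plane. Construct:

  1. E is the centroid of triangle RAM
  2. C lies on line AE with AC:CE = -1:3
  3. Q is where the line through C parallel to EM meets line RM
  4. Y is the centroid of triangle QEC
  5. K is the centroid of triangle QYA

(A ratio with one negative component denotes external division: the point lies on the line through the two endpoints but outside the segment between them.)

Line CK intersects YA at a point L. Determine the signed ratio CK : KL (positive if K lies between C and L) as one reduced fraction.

Set M = (0, 0), R = (1, 0), A = (0, 1); any affine frame gives the same invariant.
1. E is the centroid of triangle RAM ⇒ E = (1/3, 1/3)
2. C lies on line AE with AC:CE = -1:3 ⇒ C = (-1/6, 4/3)
3. Q is where the line through C parallel to EM meets line RM ⇒ Q = (-3/2, 0)
4. Y is the centroid of triangle QEC ⇒ Y = (-4/9, 5/9)
5. K is the centroid of triangle QYA ⇒ K = (-35/54, 14/27)
line CK meets YA at L = (-8/9, 1/9)
K = C + t·(L−C) with t = 2/3, so CK:KL = 2/3:1/3

CK:KL = 2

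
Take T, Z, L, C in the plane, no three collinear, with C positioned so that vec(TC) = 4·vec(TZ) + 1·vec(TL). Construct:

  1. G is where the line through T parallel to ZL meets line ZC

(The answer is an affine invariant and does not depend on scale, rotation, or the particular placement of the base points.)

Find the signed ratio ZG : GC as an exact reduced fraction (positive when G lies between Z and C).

ZG:GC = -1/5

Assign T = (0, 0), Z = (1, 0), L = (0, 1), C = (4, 1) — the answer is frame-independent, so this choice is without loss of generality.
1. G is where the line through T parallel to ZL meets line ZC ⇒ G = (1/4, -1/4)
G = Z + t·(C−Z) with t = -1/4, so ZG:GC = t:(1−t) = -1/4:5/4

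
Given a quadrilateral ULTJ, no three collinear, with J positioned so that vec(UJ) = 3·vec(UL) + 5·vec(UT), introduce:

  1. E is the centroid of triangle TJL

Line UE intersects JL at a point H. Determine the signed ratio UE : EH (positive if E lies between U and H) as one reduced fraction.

UE:EH = 8/7

Assign U = (0, 0), L = (1, 0), T = (0, 1), J = (3, 5) — the answer is frame-independent, so this choice is without loss of generality.
1. E is the centroid of triangle TJL ⇒ E = (4/3, 2)
line UE meets JL at H = (5/2, 15/4)
E = U + t·(H−U) with t = 8/15, so UE:EH = 8/15:7/15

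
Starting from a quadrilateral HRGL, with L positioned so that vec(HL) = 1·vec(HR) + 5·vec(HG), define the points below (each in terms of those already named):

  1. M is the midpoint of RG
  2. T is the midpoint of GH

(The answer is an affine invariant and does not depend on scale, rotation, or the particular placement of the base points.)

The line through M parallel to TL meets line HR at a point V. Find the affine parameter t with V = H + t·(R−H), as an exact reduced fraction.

Work in coordinates with H = (0, 0), R = (1, 0), G = (0, 1), L = (1, 5).
1. M is the midpoint of RG ⇒ M = (1/2, 1/2)
2. T is the midpoint of GH ⇒ T = (0, 1/2)
through M parallel to TL: direction (1, 9/2); meets HR at V = (7/18, 0)
V = H + t·(R−H) with t = 7/18

t = 7/18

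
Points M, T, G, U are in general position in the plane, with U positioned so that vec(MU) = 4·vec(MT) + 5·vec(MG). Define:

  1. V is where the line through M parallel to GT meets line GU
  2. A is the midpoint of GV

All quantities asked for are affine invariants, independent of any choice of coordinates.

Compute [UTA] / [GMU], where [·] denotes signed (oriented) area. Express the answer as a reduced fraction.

Set M = (0, 0), T = (1, 0), G = (0, 1), U = (4, 5); any affine frame gives the same invariant.
1. V is where the line through M parallel to GT meets line GU ⇒ V = (-1/2, 1/2)
2. A is the midpoint of GV ⇒ A = (-1/4, 3/4)
2·[UTA] = -17/2, 2·[GMU] = 4
[UTA]:[GMU] = -17/2:4 = -17/8

[UTA]:[GMU] = -17/8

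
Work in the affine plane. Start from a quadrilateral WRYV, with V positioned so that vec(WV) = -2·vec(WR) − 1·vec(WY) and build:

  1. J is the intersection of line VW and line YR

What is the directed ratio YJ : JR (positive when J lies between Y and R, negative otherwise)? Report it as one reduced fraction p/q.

YJ:JR = 2

Assign W = (0, 0), R = (1, 0), Y = (0, 1), V = (-2, -1) — the answer is frame-independent, so this choice is without loss of generality.
1. J is the intersection of line VW and line YR ⇒ J = (2/3, 1/3)
J = Y + t·(R−Y) with t = 2/3, so YJ:JR = t:(1−t) = 2/3:1/3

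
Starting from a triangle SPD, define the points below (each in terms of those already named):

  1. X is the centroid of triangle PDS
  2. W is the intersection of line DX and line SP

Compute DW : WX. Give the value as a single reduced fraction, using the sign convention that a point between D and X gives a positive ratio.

Choose coordinates S = (0, 0), P = (1, 0), D = (0, 1).
1. X is the centroid of triangle PDS ⇒ X = (1/3, 1/3)
2. W is the intersection of line DX and line SP ⇒ W = (1/2, 0)
W = D + t·(X−D) with t = 3/2, so DW:WX = t:(1−t) = 3/2:-1/2

DW:WX = -3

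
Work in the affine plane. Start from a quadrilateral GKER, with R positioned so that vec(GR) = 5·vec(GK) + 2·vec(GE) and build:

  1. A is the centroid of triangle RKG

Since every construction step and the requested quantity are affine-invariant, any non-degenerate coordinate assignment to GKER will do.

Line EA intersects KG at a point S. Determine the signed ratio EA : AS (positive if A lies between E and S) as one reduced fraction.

Set G = (0, 0), K = (1, 0), E = (0, 1), R = (5, 2); any affine frame gives the same invariant.
1. A is the centroid of triangle RKG ⇒ A = (2, 2/3)
line EA meets KG at S = (6, 0)
A = E + t·(S−E) with t = 1/3, so EA:AS = 1/3:2/3

EA:AS = 1/2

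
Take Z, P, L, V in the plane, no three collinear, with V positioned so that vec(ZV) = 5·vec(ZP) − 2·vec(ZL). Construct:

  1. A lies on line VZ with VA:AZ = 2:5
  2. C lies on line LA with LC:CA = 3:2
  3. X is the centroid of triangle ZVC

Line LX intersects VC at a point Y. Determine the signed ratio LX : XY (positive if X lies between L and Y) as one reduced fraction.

LX:XY = -16/7

Set Z = (0, 0), P = (1, 0), L = (0, 1), V = (5, -2); any affine frame gives the same invariant.
1. A lies on line VZ with VA:AZ = 2:5 ⇒ A = (25/7, -10/7)
2. C lies on line LA with LC:CA = 3:2 ⇒ C = (15/7, -16/35)
3. X is the centroid of triangle ZVC ⇒ X = (50/21, -86/105)
line LX meets VC at Y = (75/56, -13/560)
X = L + t·(Y−L) with t = 16/9, so LX:XY = 16/9:-7/9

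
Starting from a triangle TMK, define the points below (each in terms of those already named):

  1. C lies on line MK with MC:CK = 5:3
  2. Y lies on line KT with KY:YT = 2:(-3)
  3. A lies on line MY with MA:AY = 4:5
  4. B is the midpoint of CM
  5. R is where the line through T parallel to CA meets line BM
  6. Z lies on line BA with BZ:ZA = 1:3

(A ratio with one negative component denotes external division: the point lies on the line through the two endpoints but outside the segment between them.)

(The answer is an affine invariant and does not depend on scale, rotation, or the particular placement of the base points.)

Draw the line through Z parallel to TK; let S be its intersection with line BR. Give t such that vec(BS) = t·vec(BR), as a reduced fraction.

t = 19/279

Work in coordinates with T = (0, 0), M = (1, 0), K = (0, 1).
1. C lies on line MK with MC:CK = 5:3 ⇒ C = (3/8, 5/8)
2. Y lies on line KT with KY:YT = 2:(-3) ⇒ Y = (0, 3)
3. A lies on line MY with MA:AY = 4:5 ⇒ A = (5/9, 4/3)
4. B is the midpoint of CM ⇒ B = (11/16, 5/16)
5. R is where the line through T parallel to CA meets line BM ⇒ R = (13/64, 51/64)
6. Z lies on line BA with BZ:ZA = 1:3 ⇒ Z = (377/576, 109/192)
through Z parallel to TK: direction (0, 1); meets BR at S = (377/576, 199/576)
S = B + t·(R−B) with t = 19/279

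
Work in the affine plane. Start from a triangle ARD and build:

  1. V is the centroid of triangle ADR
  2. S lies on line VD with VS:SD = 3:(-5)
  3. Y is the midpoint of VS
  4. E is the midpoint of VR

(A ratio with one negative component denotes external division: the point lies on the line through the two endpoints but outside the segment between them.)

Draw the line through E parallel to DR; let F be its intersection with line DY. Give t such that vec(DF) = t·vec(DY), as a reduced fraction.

t = 2/7

Assign A = (0, 0), R = (1, 0), D = (0, 1) — the answer is frame-independent, so this choice is without loss of generality.
1. V is the centroid of triangle ADR ⇒ V = (1/3, 1/3)
2. S lies on line VD with VS:SD = 3:(-5) ⇒ S = (5/6, -2/3)
3. Y is the midpoint of VS ⇒ Y = (7/12, -1/6)
4. E is the midpoint of VR ⇒ E = (2/3, 1/6)
through E parallel to DR: direction (1, -1); meets DY at F = (1/6, 2/3)
F = D + t·(Y−D) with t = 2/7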